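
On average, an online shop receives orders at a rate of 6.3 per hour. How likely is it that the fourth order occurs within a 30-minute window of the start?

Over the interval, μ = 6.3 × 0.5 = 3.15 (a 30-minute window = 0.5 hours).
The fourth arrival falls in the interval iff at least 4 events occur there: P(S_4 ≤ t) = P(N ≥ 4) = 1 − P(N ≤ 3) ≈ 0.3863.

0.3863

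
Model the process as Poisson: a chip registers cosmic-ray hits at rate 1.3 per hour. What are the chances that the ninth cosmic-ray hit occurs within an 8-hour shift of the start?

0.7104

Over the interval, μ = 1.3 × 8 = 10.4 (an 8-hour shift = 8 hours).
The ninth arrival falls in the interval iff at least 9 events occur there: P(S_9 ≤ t) = P(N ≥ 9) = 1 − P(N ≤ 8) ≈ 0.7104.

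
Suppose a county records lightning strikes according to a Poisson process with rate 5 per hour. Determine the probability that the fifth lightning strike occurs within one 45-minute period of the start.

0.3225

Over the interval, μ = 5 × 0.75 = 3.75 (a 45-minute period = 0.75 hours).
The fifth arrival falls in the interval iff at least 5 events occur there: P(S_5 ≤ t) = P(N ≥ 5) = 1 − P(N ≤ 4) ≈ 0.3225.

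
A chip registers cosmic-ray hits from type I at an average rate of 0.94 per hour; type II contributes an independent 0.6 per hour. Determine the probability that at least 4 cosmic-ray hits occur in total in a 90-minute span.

0.2027

Independent Poisson processes superpose: combined rate λ = 0.94 + 0.6 = 1.54 per hour.
Over the interval, μ = 1.54 × 1.5 = 2.31 (a 90-minute span = 1.5 hours).
P(N ≥ 4) = 1 − P(N ≤ 3) ≈ 0.2027.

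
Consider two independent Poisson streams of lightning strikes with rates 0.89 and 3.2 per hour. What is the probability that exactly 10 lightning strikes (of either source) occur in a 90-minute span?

0.0451

Independent Poisson processes superpose: combined rate λ = 0.89 + 3.2 = 4.09 per hour.
Over the interval, μ = 4.09 × 1.5 = 6.135 (a 90-minute span = 1.5 hours).
P(N = 10) = e^(−6.135) · 6.135^10/10! ≈ 0.0451.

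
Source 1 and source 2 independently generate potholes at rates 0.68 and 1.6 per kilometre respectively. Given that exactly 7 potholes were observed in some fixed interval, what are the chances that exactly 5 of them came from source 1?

Given the total, each event is independently from source 1 with probability p = λ_1/(λ_1+λ_2) = 0.68/2.28 ≈ 0.2982.
So K ~ Binomial(7, 0.68/2.28): P(K = 5) = C(7,5) · (0.68/2.28)^5 · (1.6/2.28)^2 ≈ 0.0244.

0.0244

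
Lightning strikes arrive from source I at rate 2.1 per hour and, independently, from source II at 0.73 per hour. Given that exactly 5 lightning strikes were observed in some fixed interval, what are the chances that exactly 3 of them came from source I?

0.2719

Given the total, each event is independently from source I with probability p = λ_I/(λ_I+λ_II) = 2.1/2.83 ≈ 0.7420.
So K ~ Binomial(5, 2.1/2.83): P(K = 3) = C(5,3) · (2.1/2.83)^3 · (0.73/2.83)^2 ≈ 0.2719.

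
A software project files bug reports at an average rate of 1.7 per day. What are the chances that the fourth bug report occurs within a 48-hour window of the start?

Over the interval, μ = 1.7 × 2 = 3.4 (a 48-hour window = 2 days).
The fourth arrival falls in the interval iff at least 4 events occur there: P(S_4 ≤ t) = P(N ≥ 4) = 1 − P(N ≤ 3) ≈ 0.4416.

0.4416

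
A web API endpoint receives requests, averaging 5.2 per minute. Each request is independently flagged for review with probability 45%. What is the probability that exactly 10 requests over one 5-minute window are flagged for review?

Thinning: the requests that are flagged for review themselves form a Poisson process with rate 0.45 × 5.2 = 2.34 per minute.
Over the interval, μ = 2.34 × 5 = 11.7 (a 5-minute window = 5 minutes).
P(N = 10) = e^(−11.7) · 11.7^10/10! ≈ 0.1099.

0.1099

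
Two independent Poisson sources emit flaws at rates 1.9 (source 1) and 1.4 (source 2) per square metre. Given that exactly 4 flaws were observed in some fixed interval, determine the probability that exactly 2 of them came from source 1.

0.3580

Given the total, each event is independently from source 1 with probability p = λ_1/(λ_1+λ_2) = 1.9/3.3 ≈ 0.5758.
So K ~ Binomial(4, 1.9/3.3): P(K = 2) = C(4,2) · (1.9/3.3)^2 · (1.4/3.3)^2 ≈ 0.3580.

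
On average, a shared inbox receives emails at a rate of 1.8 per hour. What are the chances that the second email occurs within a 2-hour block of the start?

Over the interval, μ = 1.8 × 2 = 3.6 (a 2-hour block = 2 hours).
The second arrival falls in the interval iff at least 2 events occur there: P(S_2 ≤ t) = P(N ≥ 2) = 1 − P(N ≤ 1) ≈ 0.8743.

0.8743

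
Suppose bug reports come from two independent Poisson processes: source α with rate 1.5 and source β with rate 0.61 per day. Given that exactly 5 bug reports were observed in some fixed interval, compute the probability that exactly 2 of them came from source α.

Given the total, each event is independently from source α with probability p = λ_α/(λ_α+λ_β) = 1.5/2.11 ≈ 0.7109.
So K ~ Binomial(5, 1.5/2.11): P(K = 2) = C(5,2) · (1.5/2.11)^2 · (0.61/2.11)^3 ≈ 0.1221.

0.1221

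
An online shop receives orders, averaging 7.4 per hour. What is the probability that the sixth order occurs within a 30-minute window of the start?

0.1699

Over the interval, μ = 7.4 × 0.5 = 3.7 (a 30-minute window = 0.5 hours).
The sixth arrival falls in the interval iff at least 6 events occur there: P(S_6 ≤ t) = P(N ≥ 6) = 1 − P(N ≤ 5) ≈ 0.1699.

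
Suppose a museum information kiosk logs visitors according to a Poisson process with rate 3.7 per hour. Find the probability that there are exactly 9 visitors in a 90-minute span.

Over the interval, μ = 3.7 × 1.5 = 5.55 (a 90-minute span = 1.5 hours).
P(N = 9) = e^(−μ) μ^9/9! = e^(−5.55) · 5.55^9/362880 ≈ 0.0535.

0.0535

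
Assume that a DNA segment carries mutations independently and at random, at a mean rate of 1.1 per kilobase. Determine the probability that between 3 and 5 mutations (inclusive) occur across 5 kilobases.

0.4405

Over the interval, μ = 1.1 × 5 = 5.5 (5 kilobases).
P(3 ≤ N ≤ 5) = Σ_{j=3}^{5} e^(−5.5) · 5.5^j/j! ≈ 0.4405.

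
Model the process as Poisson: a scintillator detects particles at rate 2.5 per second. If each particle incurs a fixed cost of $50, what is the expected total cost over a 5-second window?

E[N] = 2.5 × 5 = 12.5 (a 5-second window = 5 seconds); E[cost] = 12.5 × $50 = $625.

$625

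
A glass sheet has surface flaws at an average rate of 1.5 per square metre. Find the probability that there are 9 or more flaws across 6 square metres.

0.5443

Over the interval, μ = 1.5 × 6 = 9 (6 square metres).
P(N ≥ 9) = 1 − P(N ≤ 8) = 1 − Σ_{j=0}^{8} e^(−μ) μ^j/j! ≈ 0.5443.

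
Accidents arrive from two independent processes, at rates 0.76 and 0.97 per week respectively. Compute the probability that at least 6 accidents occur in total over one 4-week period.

Independent Poisson processes superpose: combined rate λ = 0.76 + 0.97 = 1.73 per week.
Over the interval, μ = 1.73 × 4 = 6.92 (a 4-week period = 4 weeks).
P(N ≥ 6) = 1 − P(N ≤ 5) ≈ 0.6890.

0.6890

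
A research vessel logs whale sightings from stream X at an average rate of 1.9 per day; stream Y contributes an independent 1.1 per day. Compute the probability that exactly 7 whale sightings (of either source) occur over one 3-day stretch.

Independent Poisson processes superpose: combined rate λ = 1.9 + 1.1 = 3 per day.
Over the interval, μ = 3 × 3 = 9 (a 3-day stretch = 3 days).
P(N = 7) = e^(−9) · 9^7/7! ≈ 0.1171.

0.1171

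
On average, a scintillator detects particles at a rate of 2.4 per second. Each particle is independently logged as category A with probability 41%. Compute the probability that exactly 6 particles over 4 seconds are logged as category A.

Thinning: the particles that are logged as category A themselves form a Poisson process with rate 0.41 × 2.4 = 0.984 per second.
Over the interval, μ = 0.984 × 4 = 3.936 (4 seconds).
P(N = 6) = e^(−3.936) · 3.936^6/6! ≈ 0.1008.

0.1008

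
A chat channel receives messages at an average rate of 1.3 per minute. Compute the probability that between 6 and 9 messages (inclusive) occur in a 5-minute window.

Over the interval, μ = 1.3 × 5 = 6.5 (a 5-minute window = 5 minutes).
P(6 ≤ N ≤ 9) = Σ_{j=6}^{9} e^(−6.5) · 6.5^j/j! ≈ 0.5083.

0.5083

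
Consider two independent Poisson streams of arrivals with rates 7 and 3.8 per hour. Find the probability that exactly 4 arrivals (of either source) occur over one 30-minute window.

0.1600

Independent Poisson processes superpose: combined rate λ = 7 + 3.8 = 10.8 per hour.
Over the interval, μ = 10.8 × 0.5 = 5.4 (a 30-minute window = 0.5 hours).
P(N = 4) = e^(−5.4) · 5.4^4/4! ≈ 0.1600.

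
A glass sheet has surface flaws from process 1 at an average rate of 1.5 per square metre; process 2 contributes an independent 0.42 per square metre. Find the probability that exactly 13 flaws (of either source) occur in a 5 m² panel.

Independent Poisson processes superpose: combined rate λ = 1.5 + 0.42 = 1.92 per square metre.
Over the interval, μ = 1.92 × 5 = 9.6 (a 5 m² panel = 5 square metres).
P(N = 13) = e^(−9.6) · 9.6^13/13! ≈ 0.0640.

0.0640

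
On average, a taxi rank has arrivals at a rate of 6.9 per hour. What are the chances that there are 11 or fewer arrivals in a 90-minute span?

0.6564

Over the interval, μ = 6.9 × 1.5 = 10.35 (a 90-minute span = 1.5 hours).
P(N ≤ 11) = Σ_{j=0}^{11} e^(−μ) μ^j/j! ≈ 0.6564.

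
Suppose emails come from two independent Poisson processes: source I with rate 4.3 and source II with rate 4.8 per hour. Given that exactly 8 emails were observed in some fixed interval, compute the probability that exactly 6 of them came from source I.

0.0867

Given the total, each event is independently from source I with probability p = λ_I/(λ_I+λ_II) = 4.3/9.1 ≈ 0.4725.
So K ~ Binomial(8, 4.3/9.1): P(K = 6) = C(8,6) · (4.3/9.1)^6 · (4.8/9.1)^2 ≈ 0.0867.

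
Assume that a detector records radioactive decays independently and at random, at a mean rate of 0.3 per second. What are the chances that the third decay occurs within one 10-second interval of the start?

Over the interval, μ = 0.3 × 10 = 3 (a 10-second interval = 10 seconds).
The third arrival falls in the interval iff at least 3 events occur there: P(S_3 ≤ t) = P(N ≥ 3) = 1 − P(N ≤ 2) ≈ 0.5768.

0.5768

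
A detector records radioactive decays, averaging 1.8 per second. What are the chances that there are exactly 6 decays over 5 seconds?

Over the interval, μ = 1.8 × 5 = 9 (5 seconds).
P(N = 6) = e^(−μ) μ^6/6! = e^(−9) · 9^6/720 ≈ 0.0911.

0.0911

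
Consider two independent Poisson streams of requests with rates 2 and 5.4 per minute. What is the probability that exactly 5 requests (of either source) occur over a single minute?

0.1130

Independent Poisson processes superpose: combined rate λ = 2 + 5.4 = 7.4 per minute.
So μ = 7.4.
P(N = 5) = e^(−7.4) · 7.4^5/5! ≈ 0.1130.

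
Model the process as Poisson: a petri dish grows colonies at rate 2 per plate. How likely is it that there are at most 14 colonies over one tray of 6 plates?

0.7720

Over the interval, μ = 2 × 6 = 12 (a tray of 6 plates = 6 plates).
P(N ≤ 14) = Σ_{j=0}^{14} e^(−μ) μ^j/j! ≈ 0.7720.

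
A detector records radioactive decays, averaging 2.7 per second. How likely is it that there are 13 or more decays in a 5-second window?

0.5907

Over the interval, μ = 2.7 × 5 = 13.5 (a 5-second window = 5 seconds).
P(N ≥ 13) = 1 − P(N ≤ 12) = 1 − Σ_{j=0}^{12} e^(−μ) μ^j/j! ≈ 0.5907.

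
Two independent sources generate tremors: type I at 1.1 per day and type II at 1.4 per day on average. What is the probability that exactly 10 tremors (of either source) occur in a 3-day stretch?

Independent Poisson processes superpose: combined rate λ = 1.1 + 1.4 = 2.5 per day.
Over the interval, μ = 2.5 × 3 = 7.5 (a 3-day stretch = 3 days).
P(N = 10) = e^(−7.5) · 7.5^10/10! ≈ 0.0858.

0.0858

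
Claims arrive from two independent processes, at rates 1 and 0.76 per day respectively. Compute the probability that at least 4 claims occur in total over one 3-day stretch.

Independent Poisson processes superpose: combined rate λ = 1 + 0.76 = 1.76 per day.
Over the interval, μ = 1.76 × 3 = 5.28 (a 3-day stretch = 3 days).
P(N ≥ 4) = 1 − P(N ≤ 3) ≈ 0.7721.

0.7721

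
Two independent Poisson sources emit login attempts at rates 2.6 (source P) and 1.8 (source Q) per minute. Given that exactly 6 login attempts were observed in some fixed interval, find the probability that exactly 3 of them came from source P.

Given the total, each event is independently from source P with probability p = λ_P/(λ_P+λ_Q) = 2.6/4.4 ≈ 0.5909.
So K ~ Binomial(6, 2.6/4.4): P(K = 3) = C(6,3) · (2.6/4.4)^3 · (1.8/4.4)^3 ≈ 0.2825.

0.2825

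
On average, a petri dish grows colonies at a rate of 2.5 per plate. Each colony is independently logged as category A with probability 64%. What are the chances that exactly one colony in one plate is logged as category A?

0.3230

Thinning: the colonies that are logged as category A themselves form a Poisson process with rate 0.64 × 2.5 = 1.6 per plate.
So μ = 1.6.
P(N = 1) = e^(−1.6) · 1.6^1/1! ≈ 0.3230.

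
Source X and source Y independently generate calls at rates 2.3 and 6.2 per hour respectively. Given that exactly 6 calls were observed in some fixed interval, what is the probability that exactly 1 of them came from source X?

0.3352

Given the total, each event is independently from source X with probability p = λ_X/(λ_X+λ_Y) = 2.3/8.5 ≈ 0.2706.
So K ~ Binomial(6, 2.3/8.5): P(K = 1) = C(6,1) · (2.3/8.5)^1 · (6.2/8.5)^5 ≈ 0.3352.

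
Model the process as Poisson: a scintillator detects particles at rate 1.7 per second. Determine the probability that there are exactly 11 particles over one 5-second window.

0.0853

Over the interval, μ = 1.7 × 5 = 8.5 (a 5-second window = 5 seconds).
P(N = 11) = e^(−μ) μ^11/11! = e^(−8.5) · 8.5^11/39916800 ≈ 0.0853.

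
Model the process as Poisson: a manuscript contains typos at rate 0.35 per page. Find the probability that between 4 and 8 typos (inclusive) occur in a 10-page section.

0.4535

Over the interval, μ = 0.35 × 10 = 3.5 (a 10-page section = 10 pages).
P(4 ≤ N ≤ 8) = Σ_{j=4}^{8} e^(−3.5) · 3.5^j/j! ≈ 0.4535.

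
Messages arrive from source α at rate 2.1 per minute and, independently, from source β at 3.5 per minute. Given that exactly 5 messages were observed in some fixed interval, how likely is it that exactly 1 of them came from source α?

Given the total, each event is independently from source α with probability p = λ_α/(λ_α+λ_β) = 2.1/5.6 = 0.3750.
So K ~ Binomial(5, 2.1/5.6): P(K = 1) = C(5,1) · (2.1/5.6)^1 · (3.5/5.6)^4 ≈ 0.2861.

0.2861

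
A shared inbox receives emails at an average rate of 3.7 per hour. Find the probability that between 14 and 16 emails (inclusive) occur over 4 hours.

0.3006

Over the interval, μ = 3.7 × 4 = 14.8 (4 hours).
P(14 ≤ N ≤ 16) = Σ_{j=14}^{16} e^(−14.8) · 14.8^j/j! ≈ 0.3006.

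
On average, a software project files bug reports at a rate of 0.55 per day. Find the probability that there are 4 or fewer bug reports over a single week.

Over the interval, μ = 0.55 × 7 = 3.85 (a week = 7 days).
P(N ≤ 4) = Σ_{j=0}^{4} e^(−μ) μ^j/j! ≈ 0.6581.

0.6581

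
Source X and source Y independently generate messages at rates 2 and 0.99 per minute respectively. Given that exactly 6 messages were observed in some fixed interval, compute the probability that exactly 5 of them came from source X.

0.2660

Given the total, each event is independently from source X with probability p = λ_X/(λ_X+λ_Y) = 2/2.99 ≈ 0.6689.
So K ~ Binomial(6, 2/2.99): P(K = 5) = C(6,5) · (2/2.99)^5 · (0.99/2.99)^1 ≈ 0.2660.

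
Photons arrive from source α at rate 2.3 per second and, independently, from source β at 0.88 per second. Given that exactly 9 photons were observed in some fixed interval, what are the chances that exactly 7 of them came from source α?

Given the total, each event is independently from source α with probability p = λ_α/(λ_α+λ_β) = 2.3/3.18 ≈ 0.7233.
So K ~ Binomial(9, 2.3/3.18): P(K = 7) = C(9,7) · (2.3/3.18)^7 · (0.88/3.18)^2 ≈ 0.2854.

0.2854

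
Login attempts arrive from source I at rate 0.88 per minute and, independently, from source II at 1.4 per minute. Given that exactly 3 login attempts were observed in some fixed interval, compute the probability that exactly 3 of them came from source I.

0.0575

Given the total, each event is independently from source I with probability p = λ_I/(λ_I+λ_II) = 0.88/2.28 ≈ 0.3860.
So K ~ Binomial(3, 0.88/2.28): P(K = 3) = C(3,3) · (0.88/2.28)^3 · (1.4/2.28)^0 ≈ 0.0575.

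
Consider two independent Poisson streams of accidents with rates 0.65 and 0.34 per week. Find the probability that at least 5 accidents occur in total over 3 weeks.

0.1797

Independent Poisson processes superpose: combined rate λ = 0.65 + 0.34 = 0.99 per week.
Over the interval, μ = 0.99 × 3 = 2.97 (3 weeks).
P(N ≥ 5) = 1 − P(N ≤ 4) ≈ 0.1797.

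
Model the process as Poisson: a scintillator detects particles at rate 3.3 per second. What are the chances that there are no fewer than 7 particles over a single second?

With mean μ = 3.3 per second,
P(N ≥ 7) = 1 − P(N ≤ 6) = 1 − Σ_{j=0}^{6} e^(−μ) μ^j/j! ≈ 0.0510.

0.0510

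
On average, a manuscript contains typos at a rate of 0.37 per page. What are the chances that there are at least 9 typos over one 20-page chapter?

Over the interval, μ = 0.37 × 20 = 7.4 (a 20-page chapter = 20 pages).
P(N ≥ 9) = 1 − P(N ≤ 8) = 1 − Σ_{j=0}^{8} e^(−μ) μ^j/j! ≈ 0.3243.

0.3243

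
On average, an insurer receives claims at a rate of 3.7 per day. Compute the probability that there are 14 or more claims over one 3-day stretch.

0.2281

Over the interval, μ = 3.7 × 3 = 11.1 (a 3-day stretch = 3 days).
P(N ≥ 14) = 1 − P(N ≤ 13) = 1 − Σ_{j=0}^{13} e^(−μ) μ^j/j! ≈ 0.2281.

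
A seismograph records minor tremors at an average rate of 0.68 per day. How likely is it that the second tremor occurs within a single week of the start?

0.9507

Over the interval, μ = 0.68 × 7 = 4.76 (a week = 7 days).
The second arrival falls in the interval iff at least 2 events occur there: P(S_2 ≤ t) = P(N ≥ 2) = 1 − P(N ≤ 1) ≈ 0.9507.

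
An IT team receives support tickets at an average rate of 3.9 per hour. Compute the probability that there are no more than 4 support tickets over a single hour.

0.6484

With mean μ = 3.9 per hour,
P(N ≤ 4) = Σ_{j=0}^{4} e^(−μ) μ^j/j! ≈ 0.6484.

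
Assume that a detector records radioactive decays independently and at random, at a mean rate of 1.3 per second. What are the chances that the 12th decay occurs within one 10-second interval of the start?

Over the interval, μ = 1.3 × 10 = 13 (a 10-second interval = 10 seconds).
The 12th arrival falls in the interval iff at least 12 events occur there: P(S_12 ≤ t) = P(N ≥ 12) = 1 − P(N ≤ 11) ≈ 0.6468.

0.6468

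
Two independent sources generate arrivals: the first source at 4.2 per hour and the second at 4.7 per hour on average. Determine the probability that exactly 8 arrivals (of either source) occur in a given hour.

Independent Poisson processes superpose: combined rate λ = 4.2 + 4.7 = 8.9 per hour.
So μ = 8.9.
P(N = 8) = e^(−8.9) · 8.9^8/8! ≈ 0.1332.

0.1332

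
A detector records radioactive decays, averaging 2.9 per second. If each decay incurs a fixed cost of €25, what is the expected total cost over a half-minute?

€2175

E[N] = 2.9 × 30 = 87 (a half-minute = 30 seconds); E[cost] = 87 × €25 = €2175.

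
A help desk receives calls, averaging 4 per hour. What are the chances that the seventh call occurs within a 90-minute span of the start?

0.3937

Over the interval, μ = 4 × 1.5 = 6 (a 90-minute span = 1.5 hours).
The seventh arrival falls in the interval iff at least 7 events occur there: P(S_7 ≤ t) = P(N ≥ 7) = 1 − P(N ≤ 6) ≈ 0.3937.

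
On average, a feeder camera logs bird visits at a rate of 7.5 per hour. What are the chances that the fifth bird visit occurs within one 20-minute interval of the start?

Over the interval, μ = 7.5 × 1/3 = 2.5 (a 20-minute interval = 1/3 hours).
The fifth arrival falls in the interval iff at least 5 events occur there: P(S_5 ≤ t) = P(N ≥ 5) = 1 − P(N ≤ 4) ≈ 0.1088.

0.1088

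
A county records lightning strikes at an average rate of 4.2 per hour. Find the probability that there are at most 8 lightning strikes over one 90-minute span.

0.8148

Over the interval, μ = 4.2 × 1.5 = 6.3 (a 90-minute span = 1.5 hours).
P(N ≤ 8) = Σ_{j=0}^{8} e^(−μ) μ^j/j! ≈ 0.8148.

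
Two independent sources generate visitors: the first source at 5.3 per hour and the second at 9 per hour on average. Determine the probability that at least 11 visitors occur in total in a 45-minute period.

Independent Poisson processes superpose: combined rate λ = 5.3 + 9 = 14.3 per hour.
Over the interval, μ = 14.3 × 0.75 = 10.725 (a 45-minute period = 0.75 hours).
P(N ≥ 11) = 1 − P(N ≤ 10) ≈ 0.5069.

0.5069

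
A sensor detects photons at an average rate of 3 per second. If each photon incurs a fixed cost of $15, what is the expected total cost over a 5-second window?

E[N] = 3 × 5 = 15 (a 5-second window = 5 seconds); E[cost] = 15 × $15 = $225.

$225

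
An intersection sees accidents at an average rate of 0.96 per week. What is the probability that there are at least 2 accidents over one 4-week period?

Over the interval, μ = 0.96 × 4 = 3.84 (a 4-week period = 4 weeks).
P(N ≥ 2) = 1 − P(N ≤ 1) = 1 − Σ_{j=0}^{1} e^(−μ) μ^j/j! ≈ 0.8960.

0.8960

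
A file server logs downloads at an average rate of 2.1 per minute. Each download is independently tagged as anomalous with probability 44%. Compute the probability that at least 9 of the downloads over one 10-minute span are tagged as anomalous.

0.5755

Thinning: the downloads that are tagged as anomalous themselves form a Poisson process with rate 0.44 × 2.1 = 0.924 per minute.
Over the interval, μ = 0.924 × 10 = 9.24 (a 10-minute span = 10 minutes).
P(N ≥ 9) = 1 − P(N ≤ 8) ≈ 0.5755.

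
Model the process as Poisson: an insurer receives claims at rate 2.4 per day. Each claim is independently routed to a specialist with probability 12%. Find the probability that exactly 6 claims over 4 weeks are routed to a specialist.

Thinning: the claims that are routed to a specialist themselves form a Poisson process with rate 0.12 × 2.4 = 0.288 per day.
Over the interval, μ = 0.288 × 28 = 8.064 (4 weeks = 28 days).
P(N = 6) = e^(−8.064) · 8.064^6/6! ≈ 0.1202.

0.1202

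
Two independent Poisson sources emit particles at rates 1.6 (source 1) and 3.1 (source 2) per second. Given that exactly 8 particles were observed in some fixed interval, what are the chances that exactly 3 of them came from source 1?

0.2758

Given the total, each event is independently from source 1 with probability p = λ_1/(λ_1+λ_2) = 1.6/4.7 ≈ 0.3404.
So K ~ Binomial(8, 1.6/4.7): P(K = 3) = C(8,3) · (1.6/4.7)^3 · (3.1/4.7)^5 ≈ 0.2758.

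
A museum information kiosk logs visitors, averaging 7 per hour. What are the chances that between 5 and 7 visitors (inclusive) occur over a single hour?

With mean μ = 7 per hour,
P(5 ≤ N ≤ 7) = Σ_{j=5}^{7} e^(−7) · 7^j/j! ≈ 0.4257.

0.4257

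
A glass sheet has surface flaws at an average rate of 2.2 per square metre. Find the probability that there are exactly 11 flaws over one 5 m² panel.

Over the interval, μ = 2.2 × 5 = 11 (a 5 m² panel = 5 square metres).
P(N = 11) = e^(−μ) μ^11/11! = e^(−11) · 11^11/39916800 ≈ 0.1194.

0.1194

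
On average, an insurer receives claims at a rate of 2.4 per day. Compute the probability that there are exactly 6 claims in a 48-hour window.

Over the interval, μ = 2.4 × 2 = 4.8 (a 48-hour window = 2 days).
P(N = 6) = e^(−μ) μ^6/6! = e^(−4.8) · 4.8^6/720 ≈ 0.1398.

0.1398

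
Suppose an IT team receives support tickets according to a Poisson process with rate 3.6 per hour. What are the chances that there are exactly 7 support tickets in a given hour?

0.0425

With mean μ = 3.6 per hour,
P(N = 7) = e^(−μ) μ^7/7! = e^(−3.6) · 3.6^7/5040 ≈ 0.0425.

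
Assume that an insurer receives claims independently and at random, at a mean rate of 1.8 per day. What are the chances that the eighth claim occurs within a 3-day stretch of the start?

Over the interval, μ = 1.8 × 3 = 5.4 (a 3-day stretch = 3 days).
The eighth arrival falls in the interval iff at least 8 events occur there: P(S_8 ≤ t) = P(N ≥ 8) = 1 − P(N ≤ 7) ≈ 0.1783.

0.1783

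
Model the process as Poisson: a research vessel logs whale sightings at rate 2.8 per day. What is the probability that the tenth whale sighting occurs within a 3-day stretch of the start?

Over the interval, μ = 2.8 × 3 = 8.4 (a 3-day stretch = 3 days).
The tenth arrival falls in the interval iff at least 10 events occur there: P(S_10 ≤ t) = P(N ≥ 10) = 1 − P(N ≤ 9) ≈ 0.3341.

0.3341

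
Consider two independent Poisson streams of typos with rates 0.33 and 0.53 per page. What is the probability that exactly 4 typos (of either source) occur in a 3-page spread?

0.1399

Independent Poisson processes superpose: combined rate λ = 0.33 + 0.53 = 0.86 per page.
Over the interval, μ = 0.86 × 3 = 2.58 (a 3-page spread = 3 pages).
P(N = 4) = e^(−2.58) · 2.58^4/4! ≈ 0.1399.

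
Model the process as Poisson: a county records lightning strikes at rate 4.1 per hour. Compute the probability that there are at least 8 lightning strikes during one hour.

With mean μ = 4.1 per hour,
P(N ≥ 8) = 1 − P(N ≤ 7) = 1 − Σ_{j=0}^{7} e^(−μ) μ^j/j! ≈ 0.0573.

0.0573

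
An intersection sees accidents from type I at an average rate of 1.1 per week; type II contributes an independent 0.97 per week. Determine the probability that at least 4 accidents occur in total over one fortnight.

Independent Poisson processes superpose: combined rate λ = 1.1 + 0.97 = 2.07 per week.
Over the interval, μ = 2.07 × 2 = 4.14 (a fortnight = 2 weeks).
P(N ≥ 4) = 1 − P(N ≤ 3) ≈ 0.5934.

0.5934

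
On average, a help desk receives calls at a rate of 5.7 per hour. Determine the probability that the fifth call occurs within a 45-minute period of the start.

0.4247

Over the interval, μ = 5.7 × 0.75 = 4.275 (a 45-minute period = 0.75 hours).
The fifth arrival falls in the interval iff at least 5 events occur there: P(S_5 ≤ t) = P(N ≥ 5) = 1 − P(N ≤ 4) ≈ 0.4247.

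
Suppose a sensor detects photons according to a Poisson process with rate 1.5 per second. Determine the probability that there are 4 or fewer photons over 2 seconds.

0.8153

Over the interval, μ = 1.5 × 2 = 3 (2 seconds).
P(N ≤ 4) = Σ_{j=0}^{4} e^(−μ) μ^j/j! ≈ 0.8153.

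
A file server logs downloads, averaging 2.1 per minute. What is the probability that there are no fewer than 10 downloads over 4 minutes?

0.3341

Over the interval, μ = 2.1 × 4 = 8.4 (4 minutes).
P(N ≥ 10) = 1 − P(N ≤ 9) = 1 − Σ_{j=0}^{9} e^(−μ) μ^j/j! ≈ 0.3341.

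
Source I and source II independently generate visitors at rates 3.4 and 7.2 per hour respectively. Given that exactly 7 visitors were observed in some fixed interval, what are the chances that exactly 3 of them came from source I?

0.2459

Given the total, each event is independently from source I with probability p = λ_I/(λ_I+λ_II) = 3.4/10.6 ≈ 0.3208.
So K ~ Binomial(7, 3.4/10.6): P(K = 3) = C(7,3) · (3.4/10.6)^3 · (7.2/10.6)^4 ≈ 0.2459.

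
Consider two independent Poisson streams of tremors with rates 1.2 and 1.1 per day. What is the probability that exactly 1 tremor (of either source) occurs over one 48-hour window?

Independent Poisson processes superpose: combined rate λ = 1.2 + 1.1 = 2.3 per day.
Over the interval, μ = 2.3 × 2 = 4.6 (a 48-hour window = 2 days).
P(N = 1) = e^(−4.6) · 4.6^1/1! ≈ 0.0462.

0.0462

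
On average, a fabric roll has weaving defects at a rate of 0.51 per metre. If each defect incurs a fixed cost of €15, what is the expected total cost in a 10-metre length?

€76.5

E[N] = 0.51 × 10 = 5.1 (a 10-metre length = 10 metres); E[cost] = 5.1 × €15 = €76.5.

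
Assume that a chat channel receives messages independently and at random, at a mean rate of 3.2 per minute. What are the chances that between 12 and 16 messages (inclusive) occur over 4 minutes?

0.4758

Over the interval, μ = 3.2 × 4 = 12.8 (4 minutes).
P(12 ≤ N ≤ 16) = Σ_{j=12}^{16} e^(−12.8) · 12.8^j/j! ≈ 0.4758.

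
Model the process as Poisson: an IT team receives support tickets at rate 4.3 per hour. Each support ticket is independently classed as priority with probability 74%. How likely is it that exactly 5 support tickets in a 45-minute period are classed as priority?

0.0593

Thinning: the support tickets that are classed as priority themselves form a Poisson process with rate 0.74 × 4.3 = 3.182 per hour.
Over the interval, μ = 3.182 × 0.75 = 2.3865 (a 45-minute period = 0.75 hours).
P(N = 5) = e^(−2.3865) · 2.3865^5/5! ≈ 0.0593.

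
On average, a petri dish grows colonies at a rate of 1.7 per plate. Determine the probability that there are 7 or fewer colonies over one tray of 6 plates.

0.2027

Over the interval, μ = 1.7 × 6 = 10.2 (a tray of 6 plates = 6 plates).
P(N ≤ 7) = Σ_{j=0}^{7} e^(−μ) μ^j/j! ≈ 0.2027.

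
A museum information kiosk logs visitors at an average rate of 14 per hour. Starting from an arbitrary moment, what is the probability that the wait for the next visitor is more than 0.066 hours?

The wait for the next event is exponential with rate λ = 14 per hour.
P(T > 0.066) = e^(−λt) = e^(−14 × 0.066) = e^(−0.924) ≈ 0.3969.

0.3969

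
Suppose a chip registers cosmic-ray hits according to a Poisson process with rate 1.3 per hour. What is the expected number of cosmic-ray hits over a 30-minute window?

0.65

E[N] = λt = 1.3 × 0.5 = 0.65 (a 30-minute window = 0.5 hours).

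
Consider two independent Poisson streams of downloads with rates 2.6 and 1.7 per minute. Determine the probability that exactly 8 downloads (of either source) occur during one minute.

0.0393

Independent Poisson processes superpose: combined rate λ = 2.6 + 1.7 = 4.3 per minute.
So μ = 4.3.
P(N = 8) = e^(−4.3) · 4.3^8/8! ≈ 0.0393.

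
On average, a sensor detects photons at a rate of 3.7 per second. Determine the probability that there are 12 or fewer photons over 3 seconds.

0.6777

Over the interval, μ = 3.7 × 3 = 11.1 (3 seconds).
P(N ≤ 12) = Σ_{j=0}^{12} e^(−μ) μ^j/j! ≈ 0.6777.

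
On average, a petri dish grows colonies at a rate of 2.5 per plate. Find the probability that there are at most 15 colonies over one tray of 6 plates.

Over the interval, μ = 2.5 × 6 = 15 (a tray of 6 plates = 6 plates).
P(N ≤ 15) = Σ_{j=0}^{15} e^(−μ) μ^j/j! ≈ 0.5681.

0.5681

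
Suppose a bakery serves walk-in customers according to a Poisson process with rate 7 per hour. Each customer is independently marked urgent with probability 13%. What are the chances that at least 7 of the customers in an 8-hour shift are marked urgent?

Thinning: the customers that are marked urgent themselves form a Poisson process with rate 0.13 × 7 = 0.91 per hour.
Over the interval, μ = 0.91 × 8 = 7.28 (an 8-hour shift = 8 hours).
P(N ≥ 7) = 1 − P(N ≤ 6) ≈ 0.5911.

0.5911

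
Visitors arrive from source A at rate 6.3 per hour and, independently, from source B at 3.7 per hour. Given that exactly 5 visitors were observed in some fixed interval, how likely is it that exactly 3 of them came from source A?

Given the total, each event is independently from source A with probability p = λ_A/(λ_A+λ_B) = 6.3/10 = 0.6300.
So K ~ Binomial(5, 6.3/10): P(K = 3) = C(5,3) · (6.3/10)^3 · (3.7/10)^2 ≈ 0.3423.

0.3423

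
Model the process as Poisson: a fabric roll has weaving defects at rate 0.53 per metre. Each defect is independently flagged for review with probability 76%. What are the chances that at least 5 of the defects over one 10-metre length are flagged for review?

Thinning: the defects that are flagged for review themselves form a Poisson process with rate 0.76 × 0.53 = 0.4028 per metre.
Over the interval, μ = 0.4028 × 10 = 4.028 (a 10-metre length = 10 metres).
P(N ≥ 5) = 1 − P(N ≤ 4) ≈ 0.3766.

0.3766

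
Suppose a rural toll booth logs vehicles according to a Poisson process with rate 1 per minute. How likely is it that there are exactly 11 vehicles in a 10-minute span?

0.1137

Over the interval, μ = 1 × 10 = 10 (a 10-minute span = 10 minutes).
P(N = 11) = e^(−μ) μ^11/11! = e^(−10) · 10^11/39916800 ≈ 0.1137.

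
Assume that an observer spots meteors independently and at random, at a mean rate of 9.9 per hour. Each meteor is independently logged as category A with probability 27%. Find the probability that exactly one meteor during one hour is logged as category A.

Thinning: the meteors that are logged as category A themselves form a Poisson process with rate 0.27 × 9.9 = 2.673 per hour.
So μ = 2.673.
P(N = 1) = e^(−2.673) · 2.673^1/1! ≈ 0.1846.

0.1846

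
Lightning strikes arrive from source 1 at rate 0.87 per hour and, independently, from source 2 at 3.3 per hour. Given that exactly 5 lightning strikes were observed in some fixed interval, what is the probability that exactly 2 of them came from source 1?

0.2157

Given the total, each event is independently from source 1 with probability p = λ_1/(λ_1+λ_2) = 0.87/4.17 ≈ 0.2086.
So K ~ Binomial(5, 0.87/4.17): P(K = 2) = C(5,2) · (0.87/4.17)^2 · (3.3/4.17)^3 ≈ 0.2157.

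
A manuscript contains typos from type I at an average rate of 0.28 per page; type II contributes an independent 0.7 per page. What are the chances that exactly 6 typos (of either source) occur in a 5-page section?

Independent Poisson processes superpose: combined rate λ = 0.28 + 0.7 = 0.98 per page.
Over the interval, μ = 0.98 × 5 = 4.9 (a 5-page section = 5 pages).
P(N = 6) = e^(−4.9) · 4.9^6/6! ≈ 0.1432.

0.1432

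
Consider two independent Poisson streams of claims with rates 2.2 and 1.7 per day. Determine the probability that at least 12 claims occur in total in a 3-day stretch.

0.5037

Independent Poisson processes superpose: combined rate λ = 2.2 + 1.7 = 3.9 per day.
Over the interval, μ = 3.9 × 3 = 11.7 (a 3-day stretch = 3 days).
P(N ≥ 12) = 1 − P(N ≤ 11) ≈ 0.5037.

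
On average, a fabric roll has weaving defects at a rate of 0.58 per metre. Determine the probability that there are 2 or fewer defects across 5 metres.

Over the interval, μ = 0.58 × 5 = 2.9 (5 metres).
P(N ≤ 2) = Σ_{j=0}^{2} e^(−μ) μ^j/j! ≈ 0.4460.

0.4460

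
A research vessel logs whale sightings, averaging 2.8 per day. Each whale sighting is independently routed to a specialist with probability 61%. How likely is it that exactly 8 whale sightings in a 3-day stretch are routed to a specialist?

Thinning: the whale sightings that are routed to a specialist themselves form a Poisson process with rate 0.61 × 2.8 = 1.708 per day.
Over the interval, μ = 1.708 × 3 = 5.124 (a 3-day stretch = 3 days).
P(N = 8) = e^(−5.124) · 5.124^8/8! ≈ 0.0701.

0.0701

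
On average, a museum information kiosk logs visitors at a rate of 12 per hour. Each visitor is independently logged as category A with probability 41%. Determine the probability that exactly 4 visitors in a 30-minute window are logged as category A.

Thinning: the visitors that are logged as category A themselves form a Poisson process with rate 0.41 × 12 = 4.92 per hour.
Over the interval, μ = 4.92 × 0.5 = 2.46 (a 30-minute window = 0.5 hours).
P(N = 4) = e^(−2.46) · 2.46^4/4! ≈ 0.1304.

0.1304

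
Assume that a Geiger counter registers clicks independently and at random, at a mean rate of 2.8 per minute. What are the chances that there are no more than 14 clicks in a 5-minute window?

Over the interval, μ = 2.8 × 5 = 14 (a 5-minute window = 5 minutes).
P(N ≤ 14) = Σ_{j=0}^{14} e^(−μ) μ^j/j! ≈ 0.5704.

0.5704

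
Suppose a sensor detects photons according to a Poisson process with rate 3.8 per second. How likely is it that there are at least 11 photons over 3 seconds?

Over the interval, μ = 3.8 × 3 = 11.4 (3 seconds).
P(N ≥ 11) = 1 − P(N ≤ 10) = 1 − Σ_{j=0}^{10} e^(−μ) μ^j/j! ≈ 0.5869.

0.5869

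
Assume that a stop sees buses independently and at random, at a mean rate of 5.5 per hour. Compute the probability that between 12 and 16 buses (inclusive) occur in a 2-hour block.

0.3648

Over the interval, μ = 5.5 × 2 = 11 (a 2-hour block = 2 hours).
P(12 ≤ N ≤ 16) = Σ_{j=12}^{16} e^(−11) · 11^j/j! ≈ 0.3648.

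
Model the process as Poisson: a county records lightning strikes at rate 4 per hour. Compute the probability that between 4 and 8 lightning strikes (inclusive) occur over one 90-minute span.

Over the interval, μ = 4 × 1.5 = 6 (a 90-minute span = 1.5 hours).
P(4 ≤ N ≤ 8) = Σ_{j=4}^{8} e^(−6) · 6^j/j! ≈ 0.6960.

0.6960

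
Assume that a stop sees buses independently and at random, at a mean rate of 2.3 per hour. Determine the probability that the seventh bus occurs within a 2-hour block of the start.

0.1820

Over the interval, μ = 2.3 × 2 = 4.6 (a 2-hour block = 2 hours).
The seventh arrival falls in the interval iff at least 7 events occur there: P(S_7 ≤ t) = P(N ≥ 7) = 1 − P(N ≤ 6) ≈ 0.1820.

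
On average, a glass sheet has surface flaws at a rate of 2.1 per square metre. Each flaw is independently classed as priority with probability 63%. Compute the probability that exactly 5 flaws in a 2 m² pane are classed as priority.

0.0767

Thinning: the flaws that are classed as priority themselves form a Poisson process with rate 0.63 × 2.1 = 1.323 per square metre.
Over the interval, μ = 1.323 × 2 = 2.646 (a 2 m² pane = 2 square metres).
P(N = 5) = e^(−2.646) · 2.646^5/5! ≈ 0.0767.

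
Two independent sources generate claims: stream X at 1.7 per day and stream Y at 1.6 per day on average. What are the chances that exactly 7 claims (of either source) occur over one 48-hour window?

0.1472

Independent Poisson processes superpose: combined rate λ = 1.7 + 1.6 = 3.3 per day.
Over the interval, μ = 3.3 × 2 = 6.6 (a 48-hour window = 2 days).
P(N = 7) = e^(−6.6) · 6.6^7/7! ≈ 0.1472.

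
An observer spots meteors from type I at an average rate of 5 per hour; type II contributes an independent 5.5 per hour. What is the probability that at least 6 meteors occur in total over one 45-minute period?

0.7970

Independent Poisson processes superpose: combined rate λ = 5 + 5.5 = 10.5 per hour.
Over the interval, μ = 10.5 × 0.75 = 7.875 (a 45-minute period = 0.75 hours).
P(N ≥ 6) = 1 − P(N ≤ 5) ≈ 0.7970.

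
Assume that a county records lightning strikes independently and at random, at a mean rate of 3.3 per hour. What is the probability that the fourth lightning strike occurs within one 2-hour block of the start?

0.8948

Over the interval, μ = 3.3 × 2 = 6.6 (a 2-hour block = 2 hours).
The fourth arrival falls in the interval iff at least 4 events occur there: P(S_4 ≤ t) = P(N ≥ 4) = 1 − P(N ≤ 3) ≈ 0.8948.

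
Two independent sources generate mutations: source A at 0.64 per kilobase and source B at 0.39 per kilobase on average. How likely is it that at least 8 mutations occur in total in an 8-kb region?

0.5800

Independent Poisson processes superpose: combined rate λ = 0.64 + 0.39 = 1.03 per kilobase.
Over the interval, μ = 1.03 × 8 = 8.24 (an 8-kb region = 8 kilobases).
P(N ≥ 8) = 1 − P(N ≤ 7) ≈ 0.5800.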